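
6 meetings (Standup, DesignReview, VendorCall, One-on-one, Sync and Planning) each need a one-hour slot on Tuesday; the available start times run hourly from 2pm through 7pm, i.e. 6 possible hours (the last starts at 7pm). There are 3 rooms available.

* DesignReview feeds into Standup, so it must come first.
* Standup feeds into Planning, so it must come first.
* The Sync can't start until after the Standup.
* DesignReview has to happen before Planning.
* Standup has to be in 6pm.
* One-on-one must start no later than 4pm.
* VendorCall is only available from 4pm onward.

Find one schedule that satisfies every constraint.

VendorCall -> 4pm; Standup -> 6pm; Sync -> 7pm; DesignReview -> 2pm; One-on-one -> 2pm; Planning -> 7pm

Checking: DesignReview(2pm) before Planning(7pm); DesignReview(2pm) before Standup(6pm); Standup(6pm) before Planning(7pm); Standup(6pm) before Sync(7pm); One-on-one=2pm in [2pm,4pm]; VendorCall=4pm in [4pm,7pm]; Standup=6pm in [6pm,6pm]; max 2 per hour (cap 3).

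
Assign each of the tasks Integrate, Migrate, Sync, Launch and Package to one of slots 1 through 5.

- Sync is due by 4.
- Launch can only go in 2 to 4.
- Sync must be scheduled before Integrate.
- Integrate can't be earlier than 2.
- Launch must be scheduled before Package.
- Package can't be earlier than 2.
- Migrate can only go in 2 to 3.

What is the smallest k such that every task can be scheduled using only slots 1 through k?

3 slots

The precedence chain requires at least 2 distinct slots.
Propagating the time windows through the other constraints, Package can't land before 3, so the schedule must run through at least slot 3.
3 works (last occupied slot: 3): for example Migrate in 2; Launch in 2; Package in 3; Integrate in 2; Sync in 1.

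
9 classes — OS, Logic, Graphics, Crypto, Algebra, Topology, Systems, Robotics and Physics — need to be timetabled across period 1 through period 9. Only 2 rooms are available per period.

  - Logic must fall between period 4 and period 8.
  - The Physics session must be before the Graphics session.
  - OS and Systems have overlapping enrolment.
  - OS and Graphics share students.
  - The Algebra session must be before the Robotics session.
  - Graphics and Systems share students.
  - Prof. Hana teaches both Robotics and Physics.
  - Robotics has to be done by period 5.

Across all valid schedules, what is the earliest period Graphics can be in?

Precedence pushes Graphics to at least period 2.
Graphics at period 2 is achievable: OS=period 3; Topology=period 4; Crypto=period 3; Physics=period 1; Systems=period 5; Logic=period 4; Graphics=period 2; Robotics=period 2; Algebra=period 1.

period 2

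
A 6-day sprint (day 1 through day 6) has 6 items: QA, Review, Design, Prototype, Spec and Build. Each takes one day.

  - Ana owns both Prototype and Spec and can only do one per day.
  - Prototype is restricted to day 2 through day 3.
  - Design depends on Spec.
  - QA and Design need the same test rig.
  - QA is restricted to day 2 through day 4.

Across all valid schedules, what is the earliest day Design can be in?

day 2

Precedence pushes Design to at least day 2.
Design at day 2 is achievable: Build in day 1, QA in day 3, Design in day 2, Review in day 1, Spec in day 1, Prototype in day 2.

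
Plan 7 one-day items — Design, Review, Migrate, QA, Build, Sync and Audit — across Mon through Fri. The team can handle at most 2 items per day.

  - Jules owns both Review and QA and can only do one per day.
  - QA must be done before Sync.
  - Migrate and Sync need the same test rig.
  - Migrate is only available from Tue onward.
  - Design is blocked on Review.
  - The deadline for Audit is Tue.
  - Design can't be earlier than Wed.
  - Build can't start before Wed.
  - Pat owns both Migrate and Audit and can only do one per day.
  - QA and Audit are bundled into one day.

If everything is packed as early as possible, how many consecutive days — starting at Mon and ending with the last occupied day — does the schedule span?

4

The precedence chain requires at least 2 distinct days.
With at most 2 per day and 7 tasks, at least 4 days are needed.
Design can't be placed before Wed — that is day 3 counting from Mon — so the schedule must run through at least 3 days.
4 works (last occupied day: Thu): for example QA in Mon; Build in Wed; Audit in Mon; Design in Wed; Review in Tue; Sync in Thu; Migrate in Tue.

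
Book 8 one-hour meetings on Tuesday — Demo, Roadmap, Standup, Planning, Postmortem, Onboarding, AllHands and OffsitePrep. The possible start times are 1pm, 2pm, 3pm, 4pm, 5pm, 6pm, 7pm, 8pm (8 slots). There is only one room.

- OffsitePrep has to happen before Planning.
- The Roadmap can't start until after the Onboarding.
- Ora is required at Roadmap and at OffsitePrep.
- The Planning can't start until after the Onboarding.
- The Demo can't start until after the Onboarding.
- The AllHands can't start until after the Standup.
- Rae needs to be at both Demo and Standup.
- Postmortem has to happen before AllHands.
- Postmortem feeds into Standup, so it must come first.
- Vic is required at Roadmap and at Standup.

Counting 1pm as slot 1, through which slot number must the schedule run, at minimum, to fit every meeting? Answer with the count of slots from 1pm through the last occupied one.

8

The precedence chain requires at least 3 distinct slots.
With at most 1 per slot and 8 meetings, at least 8 slots are needed.
8 works (last occupied slot: 8pm): for example Demo -> 7pm, Onboarding -> 1pm, Standup -> 3pm, Planning -> 5pm, Roadmap -> 8pm, OffsitePrep -> 4pm, AllHands -> 6pm, Postmortem -> 2pm.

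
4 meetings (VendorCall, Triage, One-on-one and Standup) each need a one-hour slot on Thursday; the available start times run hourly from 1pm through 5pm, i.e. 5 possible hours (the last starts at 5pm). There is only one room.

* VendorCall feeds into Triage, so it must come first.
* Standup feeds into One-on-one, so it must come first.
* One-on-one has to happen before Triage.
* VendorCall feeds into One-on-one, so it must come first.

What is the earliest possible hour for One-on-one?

3pm

Precedence pushes One-on-one to at least 2pm; downstream work caps One-on-one at 4pm.
One-on-one at 3pm is achievable: VendorCall=1pm; Standup=2pm; Triage=4pm; One-on-one=3pm.
Nothing earlier works — the capacity limit rule out every hour before 3pm.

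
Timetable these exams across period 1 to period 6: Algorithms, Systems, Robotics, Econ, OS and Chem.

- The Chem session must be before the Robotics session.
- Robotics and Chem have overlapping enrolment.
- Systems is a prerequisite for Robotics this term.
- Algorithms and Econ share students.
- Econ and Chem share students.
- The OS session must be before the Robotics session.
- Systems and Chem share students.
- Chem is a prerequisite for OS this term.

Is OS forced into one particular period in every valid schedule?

No

OS can be period 2 (e.g. Econ=period 2; Algorithms=period 1; Systems=period 2; OS=period 2; Robotics=period 3; Chem=period 1) or period 3 (e.g. OS=period 3; Econ=period 2; Chem=period 1; Algorithms=period 1; Systems=period 2; Robotics=period 4).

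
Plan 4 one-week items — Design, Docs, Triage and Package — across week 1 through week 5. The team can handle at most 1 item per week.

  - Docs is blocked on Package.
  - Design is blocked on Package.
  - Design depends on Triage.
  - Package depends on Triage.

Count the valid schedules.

Splitting on Design: it can be week 3 (2), week 4 (4), week 5 (4). Listing each branch's schedules as (Docs, Triage, Package) by week number:
Design=week 3: (4,1,2) (5,1,2) — 2.
Design=week 4: (3,1,2) (5,1,2) (5,1,3) (5,2,3) — 4.
Design=week 5: (3,1,2) (4,1,2) (4,1,3) (4,2,3) — 4.
Summing: 2 + 4 + 4 = 10.

10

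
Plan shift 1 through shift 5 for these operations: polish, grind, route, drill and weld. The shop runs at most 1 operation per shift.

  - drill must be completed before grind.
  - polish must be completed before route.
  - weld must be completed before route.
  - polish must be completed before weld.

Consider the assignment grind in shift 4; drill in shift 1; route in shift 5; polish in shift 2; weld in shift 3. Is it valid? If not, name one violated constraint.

weld must be completed before route — holds.
drill must be completed before grind — holds.
polish must be completed before route — holds.
The shop runs at most 1 operation per shift — holds.
polish must be completed before weld — holds.

Valid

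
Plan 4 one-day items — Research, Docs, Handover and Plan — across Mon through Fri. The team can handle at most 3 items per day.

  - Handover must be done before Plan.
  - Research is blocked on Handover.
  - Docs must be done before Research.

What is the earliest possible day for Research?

Tue

Precedence pushes Research to at least Tue.
Research at Tue is achievable: Research=Tue, Handover=Mon, Docs=Mon, Plan=Tue.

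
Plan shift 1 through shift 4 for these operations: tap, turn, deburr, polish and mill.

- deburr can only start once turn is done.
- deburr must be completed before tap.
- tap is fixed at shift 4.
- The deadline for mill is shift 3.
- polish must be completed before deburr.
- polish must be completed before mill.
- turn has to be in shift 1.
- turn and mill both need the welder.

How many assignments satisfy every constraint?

Splitting on deburr: it can be shift 2 (2), shift 3 (3). Listing each branch's schedules as (tap, turn, polish, mill) by shift number:
deburr=shift 2: (4,1,1,2) (4,1,1,3) — 2.
deburr=shift 3: (4,1,1,2) (4,1,1,3) (4,1,2,3) — 3.
Summing: 2 + 3 = 5.

5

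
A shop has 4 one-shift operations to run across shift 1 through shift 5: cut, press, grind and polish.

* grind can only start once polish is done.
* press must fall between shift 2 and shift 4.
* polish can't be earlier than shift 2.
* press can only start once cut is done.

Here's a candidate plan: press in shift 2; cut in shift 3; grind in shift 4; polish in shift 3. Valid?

Invalid. press can only start once cut is done.

press must fall between shift 2 and shift 4 — holds.
polish can't be earlier than shift 2 — holds.
press can only start once cut is done — violated.
grind can only start once polish is done — holds.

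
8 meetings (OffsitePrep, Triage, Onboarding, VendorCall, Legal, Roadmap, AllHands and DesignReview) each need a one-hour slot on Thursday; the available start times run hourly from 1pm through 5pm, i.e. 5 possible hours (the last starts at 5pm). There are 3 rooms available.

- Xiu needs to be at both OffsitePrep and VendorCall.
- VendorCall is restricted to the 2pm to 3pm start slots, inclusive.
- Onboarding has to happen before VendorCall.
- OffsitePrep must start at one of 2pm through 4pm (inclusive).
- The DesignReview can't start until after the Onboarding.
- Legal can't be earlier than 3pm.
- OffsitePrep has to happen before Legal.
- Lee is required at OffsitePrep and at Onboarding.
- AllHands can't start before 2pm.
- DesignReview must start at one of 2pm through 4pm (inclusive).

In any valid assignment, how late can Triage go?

5pm

Triage at 5pm is achievable: Legal in 4pm; OffsitePrep in 3pm; AllHands in 2pm; VendorCall in 2pm; Onboarding in 1pm; Roadmap in 1pm; DesignReview in 2pm; Triage in 5pm.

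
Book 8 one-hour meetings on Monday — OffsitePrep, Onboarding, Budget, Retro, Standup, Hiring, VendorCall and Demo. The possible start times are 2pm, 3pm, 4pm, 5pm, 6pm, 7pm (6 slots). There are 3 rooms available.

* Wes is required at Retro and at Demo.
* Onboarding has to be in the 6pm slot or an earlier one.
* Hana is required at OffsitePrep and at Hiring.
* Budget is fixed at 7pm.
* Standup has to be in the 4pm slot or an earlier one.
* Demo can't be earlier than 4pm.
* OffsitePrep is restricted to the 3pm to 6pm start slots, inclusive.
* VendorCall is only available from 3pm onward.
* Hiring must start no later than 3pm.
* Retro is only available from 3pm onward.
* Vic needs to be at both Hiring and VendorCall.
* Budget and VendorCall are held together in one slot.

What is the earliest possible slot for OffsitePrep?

OffsitePrep is available from 3pm; OffsitePrep's own window allows nothing later than 6pm.
OffsitePrep at 3pm is achievable: OffsitePrep=3pm; Retro=3pm; Hiring=2pm; VendorCall=7pm; Onboarding=2pm; Standup=2pm; Budget=7pm; Demo=4pm.

3pm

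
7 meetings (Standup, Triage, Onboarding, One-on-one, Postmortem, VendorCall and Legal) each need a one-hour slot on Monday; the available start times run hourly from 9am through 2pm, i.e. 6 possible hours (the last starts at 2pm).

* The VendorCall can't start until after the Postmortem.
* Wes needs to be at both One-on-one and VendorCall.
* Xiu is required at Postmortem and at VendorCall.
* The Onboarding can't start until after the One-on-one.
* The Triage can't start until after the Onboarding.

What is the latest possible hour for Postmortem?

Downstream work caps Postmortem at 1pm.
Postmortem at 1pm is achievable: Postmortem -> 1pm; Onboarding -> 10am; Legal -> 9am; One-on-one -> 9am; VendorCall -> 2pm; Triage -> 11am; Standup -> 9am.

1pm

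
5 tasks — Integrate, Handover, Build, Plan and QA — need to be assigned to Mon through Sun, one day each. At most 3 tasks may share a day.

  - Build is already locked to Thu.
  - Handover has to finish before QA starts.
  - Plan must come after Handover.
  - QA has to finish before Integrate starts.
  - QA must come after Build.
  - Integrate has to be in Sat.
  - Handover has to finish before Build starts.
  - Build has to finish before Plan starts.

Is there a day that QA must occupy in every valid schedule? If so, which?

Fri

Build is fixed at Thu and must come before QA, so QA is at least Fri.
Integrate is fixed at Sat and must come after QA, so QA is at most Fri.
So QA must be Fri.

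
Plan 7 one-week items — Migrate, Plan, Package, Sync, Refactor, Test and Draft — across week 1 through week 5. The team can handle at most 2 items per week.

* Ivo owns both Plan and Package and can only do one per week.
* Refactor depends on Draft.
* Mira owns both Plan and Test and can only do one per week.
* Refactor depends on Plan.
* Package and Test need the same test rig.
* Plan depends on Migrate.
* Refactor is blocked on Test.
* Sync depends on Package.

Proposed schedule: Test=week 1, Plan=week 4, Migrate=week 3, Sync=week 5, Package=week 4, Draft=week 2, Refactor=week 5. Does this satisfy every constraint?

Invalid. Ivo owns both Plan and Package and can only do one per week.

Mira owns both Plan and Test and can only do one per week — holds.
Ivo owns both Plan and Package and can only do one per week — violated.
Package and Test need the same test rig — holds.
Refactor is blocked on Test — holds.
Plan depends on Migrate — holds.
Refactor depends on Plan — holds.
Refactor depends on Draft — holds.
Sync depends on Package — holds.
The team can handle at most 2 items per week — holds.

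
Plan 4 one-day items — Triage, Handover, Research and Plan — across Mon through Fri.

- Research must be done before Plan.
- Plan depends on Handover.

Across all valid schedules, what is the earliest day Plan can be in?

Tue

Precedence pushes Plan to at least Tue.
Plan at Tue is achievable: Research -> Mon; Triage -> Mon; Handover -> Mon; Plan -> Tue.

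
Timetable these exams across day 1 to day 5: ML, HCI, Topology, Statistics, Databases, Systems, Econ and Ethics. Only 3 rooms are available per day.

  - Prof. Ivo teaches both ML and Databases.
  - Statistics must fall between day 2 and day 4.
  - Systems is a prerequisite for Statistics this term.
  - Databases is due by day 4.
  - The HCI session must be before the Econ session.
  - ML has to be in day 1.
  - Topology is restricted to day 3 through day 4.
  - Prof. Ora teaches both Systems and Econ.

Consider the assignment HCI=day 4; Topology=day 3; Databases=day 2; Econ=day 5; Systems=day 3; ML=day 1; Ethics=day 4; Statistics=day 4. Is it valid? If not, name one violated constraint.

ML has to be in day 1 — holds.
Prof. Ivo teaches both ML and Databases — holds.
Systems is a prerequisite for Statistics this term — holds.
Prof. Ora teaches both Systems and Econ — holds.
Topology is restricted to day 3 through day 4 — holds.
Only 3 rooms are available per day — holds.
Statistics must fall between day 2 and day 4 — holds.
Databases is due by day 4 — holds.
The HCI session must be before the Econ session — holds.

Yes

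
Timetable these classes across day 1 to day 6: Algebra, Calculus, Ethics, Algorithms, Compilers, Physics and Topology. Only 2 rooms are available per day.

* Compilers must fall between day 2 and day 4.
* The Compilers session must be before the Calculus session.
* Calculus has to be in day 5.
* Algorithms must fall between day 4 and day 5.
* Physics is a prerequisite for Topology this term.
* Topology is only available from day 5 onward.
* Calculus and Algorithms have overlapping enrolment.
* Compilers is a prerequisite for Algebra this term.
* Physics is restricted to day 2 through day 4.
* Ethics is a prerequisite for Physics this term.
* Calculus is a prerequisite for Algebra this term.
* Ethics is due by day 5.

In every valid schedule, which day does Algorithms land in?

day 4

Algorithms's window is day 4–day 5.
Calculus is fixed at day 5, and Algorithms can't share a day with Calculus.
So Algorithms must be day 4.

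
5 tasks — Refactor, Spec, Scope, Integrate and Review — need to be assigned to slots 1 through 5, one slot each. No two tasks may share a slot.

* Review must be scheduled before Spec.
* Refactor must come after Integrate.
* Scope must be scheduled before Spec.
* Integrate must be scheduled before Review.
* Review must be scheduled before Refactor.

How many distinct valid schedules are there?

Splitting on Refactor: it can be 3 (1), 4 (3), 5 (3). Listing each branch's schedules as (Spec, Scope, Integrate, Review):
Refactor=3: (5,4,1,2) — 1.
Refactor=4: (5,1,2,3) (5,2,1,3) (5,3,1,2) — 3.
Refactor=5: (4,1,2,3) (4,2,1,3) (4,3,1,2) — 3.
Summing: 1 + 3 + 3 = 7.

7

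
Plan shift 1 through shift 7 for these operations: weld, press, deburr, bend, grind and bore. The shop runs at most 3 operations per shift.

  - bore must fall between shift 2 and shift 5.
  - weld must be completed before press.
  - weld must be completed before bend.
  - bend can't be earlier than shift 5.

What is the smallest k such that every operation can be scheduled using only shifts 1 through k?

5 shifts

The precedence chain requires at least 2 distinct shifts.
With at most 3 per shift and 6 operations, at least 2 shifts are needed.
bend can't be placed before shift 5, so the schedule must run through at least shift 5.
5 works (last occupied shift: shift 5): for example deburr in shift 1, grind in shift 1, weld in shift 1, bend in shift 5, bore in shift 2, press in shift 2.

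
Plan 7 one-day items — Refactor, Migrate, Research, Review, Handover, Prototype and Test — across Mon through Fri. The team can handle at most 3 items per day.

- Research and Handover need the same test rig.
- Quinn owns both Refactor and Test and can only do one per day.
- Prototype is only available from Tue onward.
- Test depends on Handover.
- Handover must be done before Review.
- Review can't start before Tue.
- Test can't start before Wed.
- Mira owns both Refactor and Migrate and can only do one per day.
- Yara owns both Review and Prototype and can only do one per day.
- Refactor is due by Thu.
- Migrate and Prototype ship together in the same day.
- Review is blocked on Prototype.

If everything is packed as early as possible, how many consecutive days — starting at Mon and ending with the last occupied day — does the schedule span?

3

The precedence chain requires at least 2 distinct days.
With at most 3 per day and 7 tasks, at least 3 days are needed.
Test can't be placed before Wed — that is day 3 counting from Mon — so the schedule must run through at least 3 days.
3 works (last occupied day: Wed): for example Research=Tue, Review=Wed, Refactor=Mon, Handover=Mon, Prototype=Tue, Migrate=Tue, Test=Wed.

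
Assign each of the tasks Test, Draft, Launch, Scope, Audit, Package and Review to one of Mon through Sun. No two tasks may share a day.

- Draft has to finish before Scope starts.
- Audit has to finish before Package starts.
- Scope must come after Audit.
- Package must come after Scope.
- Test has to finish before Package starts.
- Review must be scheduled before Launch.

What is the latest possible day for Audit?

Downstream work caps Audit at Fri.
Audit at Fri is achievable: Review -> Wed, Scope -> Sat, Test -> Mon, Draft -> Tue, Audit -> Fri, Package -> Sun, Launch -> Thu.

Fri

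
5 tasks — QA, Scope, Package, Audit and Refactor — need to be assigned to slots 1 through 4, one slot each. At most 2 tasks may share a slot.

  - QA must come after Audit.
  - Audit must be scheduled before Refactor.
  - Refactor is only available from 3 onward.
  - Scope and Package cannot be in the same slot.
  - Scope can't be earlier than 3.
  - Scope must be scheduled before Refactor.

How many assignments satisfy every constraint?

15

Splitting on QA: it can be 2 (3), 3 (6), 4 (6). Listing each branch's schedules as (Scope, Package, Audit, Refactor):
QA=2: (3,1,1,4) (3,2,1,4) (3,4,1,4) — 3.
QA=3: (3,1,1,4) (3,1,2,4) (3,2,1,4) (3,2,2,4) (3,4,1,4) (3,4,2,4) — 6.
QA=4: (3,1,1,4) (3,1,2,4) (3,1,3,4) (3,2,1,4) (3,2,2,4) (3,2,3,4) — 6.
Summing: 3 + 6 + 6 = 15.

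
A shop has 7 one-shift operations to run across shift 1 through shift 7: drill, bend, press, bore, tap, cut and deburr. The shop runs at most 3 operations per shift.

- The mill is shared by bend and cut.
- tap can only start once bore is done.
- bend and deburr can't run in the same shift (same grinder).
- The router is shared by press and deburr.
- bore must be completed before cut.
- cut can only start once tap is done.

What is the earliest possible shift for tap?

shift 2

Precedence pushes tap to at least shift 2; downstream work caps tap at shift 6.
tap at shift 2 is achievable: cut -> shift 3, deburr -> shift 3, press -> shift 2, bend -> shift 1, drill -> shift 1, tap -> shift 2, bore -> shift 1.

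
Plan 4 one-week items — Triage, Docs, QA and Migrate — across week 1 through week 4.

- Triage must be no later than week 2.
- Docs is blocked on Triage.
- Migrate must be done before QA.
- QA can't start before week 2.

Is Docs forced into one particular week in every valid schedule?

No

Docs can be week 2 (e.g. Docs in week 2; Migrate in week 1; QA in week 2; Triage in week 1) or week 3 (e.g. QA=week 2, Migrate=week 1, Docs=week 3, Triage=week 1).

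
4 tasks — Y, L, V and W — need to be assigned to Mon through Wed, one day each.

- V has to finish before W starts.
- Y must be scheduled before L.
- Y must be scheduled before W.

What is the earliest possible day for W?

Tue

Precedence pushes W to at least Tue.
W at Tue is achievable: V=Mon; L=Tue; Y=Mon; W=Tue.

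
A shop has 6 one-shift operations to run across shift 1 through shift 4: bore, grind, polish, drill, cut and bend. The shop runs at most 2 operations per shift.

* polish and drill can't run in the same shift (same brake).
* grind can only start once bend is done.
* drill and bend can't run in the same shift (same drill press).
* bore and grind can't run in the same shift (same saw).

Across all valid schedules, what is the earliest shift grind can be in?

shift 2

Precedence pushes grind to at least shift 2.
grind at shift 2 is achievable: polish in shift 2; grind in shift 2; cut in shift 3; drill in shift 3; bore in shift 1; bend in shift 1.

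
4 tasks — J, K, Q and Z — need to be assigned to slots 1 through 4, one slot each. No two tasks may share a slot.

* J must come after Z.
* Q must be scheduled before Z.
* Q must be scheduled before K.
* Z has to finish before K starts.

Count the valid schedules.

2

Enumerating: J -> 4; Z -> 2; K -> 3; Q -> 1 | Z=2; J=3; Q=1; K=4.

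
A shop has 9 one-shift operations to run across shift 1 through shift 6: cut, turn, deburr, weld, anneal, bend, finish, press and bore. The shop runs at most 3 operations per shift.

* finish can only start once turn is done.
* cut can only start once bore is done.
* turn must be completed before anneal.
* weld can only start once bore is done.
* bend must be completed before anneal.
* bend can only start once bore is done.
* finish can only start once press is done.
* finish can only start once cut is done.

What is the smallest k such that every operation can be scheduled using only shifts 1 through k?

3 shifts

The precedence chain requires at least 3 distinct shifts.
With at most 3 per shift and 9 operations, at least 3 shifts are needed.
3 works (last occupied shift: shift 3): for example press=shift 1, bend=shift 2, anneal=shift 3, cut=shift 2, bore=shift 1, finish=shift 3, deburr=shift 3, weld=shift 2, turn=shift 1.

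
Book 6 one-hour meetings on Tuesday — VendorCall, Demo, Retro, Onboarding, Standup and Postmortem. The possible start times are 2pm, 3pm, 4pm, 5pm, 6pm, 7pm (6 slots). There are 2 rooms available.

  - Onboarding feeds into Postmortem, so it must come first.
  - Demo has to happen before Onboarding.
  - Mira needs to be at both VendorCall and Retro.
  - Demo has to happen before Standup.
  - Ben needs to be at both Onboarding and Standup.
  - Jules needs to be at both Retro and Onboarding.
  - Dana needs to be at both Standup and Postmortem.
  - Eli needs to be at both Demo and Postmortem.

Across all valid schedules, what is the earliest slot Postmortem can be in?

Precedence pushes Postmortem to at least 4pm.
Postmortem at 4pm is achievable: Postmortem -> 4pm, VendorCall -> 2pm, Retro -> 4pm, Onboarding -> 3pm, Standup -> 5pm, Demo -> 2pm.

4pm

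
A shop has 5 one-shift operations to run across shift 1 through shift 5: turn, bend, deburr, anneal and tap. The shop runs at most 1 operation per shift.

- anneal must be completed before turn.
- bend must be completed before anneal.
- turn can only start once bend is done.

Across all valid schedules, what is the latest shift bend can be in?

Downstream work caps bend at shift 3.
bend at shift 3 is achievable: turn -> shift 5; anneal -> shift 4; tap -> shift 2; bend -> shift 3; deburr -> shift 1.

shift 3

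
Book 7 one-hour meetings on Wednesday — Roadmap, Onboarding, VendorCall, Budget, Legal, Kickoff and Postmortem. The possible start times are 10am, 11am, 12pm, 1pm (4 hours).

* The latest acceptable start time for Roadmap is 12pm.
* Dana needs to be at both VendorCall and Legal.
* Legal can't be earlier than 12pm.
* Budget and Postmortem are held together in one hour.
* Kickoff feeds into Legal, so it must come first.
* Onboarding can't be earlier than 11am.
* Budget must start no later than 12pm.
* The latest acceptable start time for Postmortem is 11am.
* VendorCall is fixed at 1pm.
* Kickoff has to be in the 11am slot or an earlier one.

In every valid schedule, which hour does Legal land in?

Legal's window is 12pm–1pm.
VendorCall is fixed at 1pm, and Legal can't share a hour with VendorCall.
So Legal must be 12pm.

12pm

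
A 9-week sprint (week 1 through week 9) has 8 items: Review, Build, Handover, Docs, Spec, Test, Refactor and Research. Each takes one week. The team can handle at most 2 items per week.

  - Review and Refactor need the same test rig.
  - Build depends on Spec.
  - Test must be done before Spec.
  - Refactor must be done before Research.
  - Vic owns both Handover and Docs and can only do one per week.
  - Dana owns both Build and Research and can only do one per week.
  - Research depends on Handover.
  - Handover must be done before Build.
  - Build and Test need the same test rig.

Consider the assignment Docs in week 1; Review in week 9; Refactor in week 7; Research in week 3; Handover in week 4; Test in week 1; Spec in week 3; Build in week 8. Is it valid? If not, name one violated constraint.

No — it violates: Refactor must be done before Research

Vic owns both Handover and Docs and can only do one per week — holds.
The team can handle at most 2 items per week — holds.
Handover must be done before Build — holds.
Research depends on Handover — violated.
Build depends on Spec — holds.
Refactor must be done before Research — violated.
Build and Test need the same test rig — holds.
Review and Refactor need the same test rig — holds.
Dana owns both Build and Research and can only do one per week — holds.
Test must be done before Spec — holds.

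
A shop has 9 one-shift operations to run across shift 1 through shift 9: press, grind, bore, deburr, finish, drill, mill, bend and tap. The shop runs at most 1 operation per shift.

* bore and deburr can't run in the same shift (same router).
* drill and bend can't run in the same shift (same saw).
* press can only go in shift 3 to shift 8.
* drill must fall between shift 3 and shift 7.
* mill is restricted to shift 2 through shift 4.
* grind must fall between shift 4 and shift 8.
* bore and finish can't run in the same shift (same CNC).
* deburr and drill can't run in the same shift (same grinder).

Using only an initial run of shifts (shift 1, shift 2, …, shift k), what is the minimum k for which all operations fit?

With at most 1 per shift and 9 operations, at least 9 shifts are needed.
grind can't be placed before shift 4, so the schedule must run through at least shift 4.
9 works (last occupied shift: shift 9): for example finish in shift 7; bore in shift 1; press in shift 5; deburr in shift 6; tap in shift 9; grind in shift 4; drill in shift 3; mill in shift 2; bend in shift 8.

9 shifts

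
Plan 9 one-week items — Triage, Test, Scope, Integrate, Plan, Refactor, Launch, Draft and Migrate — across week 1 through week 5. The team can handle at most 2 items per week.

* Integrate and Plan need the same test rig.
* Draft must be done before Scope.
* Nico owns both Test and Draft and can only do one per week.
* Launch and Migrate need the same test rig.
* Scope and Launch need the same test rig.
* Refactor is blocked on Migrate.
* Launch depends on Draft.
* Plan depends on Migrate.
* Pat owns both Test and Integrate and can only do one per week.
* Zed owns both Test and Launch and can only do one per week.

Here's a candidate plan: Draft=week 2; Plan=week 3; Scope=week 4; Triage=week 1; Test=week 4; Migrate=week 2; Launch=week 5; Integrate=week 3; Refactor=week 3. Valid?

Invalid. Integrate and Plan need the same test rig.

Plan depends on Migrate — holds.
Scope and Launch need the same test rig — holds.
Launch depends on Draft — holds.
Pat owns both Test and Integrate and can only do one per week — holds.
Draft must be done before Scope — holds.
Integrate and Plan need the same test rig — violated.
Nico owns both Test and Draft and can only do one per week — holds.
Zed owns both Test and Launch and can only do one per week — holds.
Launch and Migrate need the same test rig — holds.
The team can handle at most 2 items per week — violated.
Refactor is blocked on Migrate — holds.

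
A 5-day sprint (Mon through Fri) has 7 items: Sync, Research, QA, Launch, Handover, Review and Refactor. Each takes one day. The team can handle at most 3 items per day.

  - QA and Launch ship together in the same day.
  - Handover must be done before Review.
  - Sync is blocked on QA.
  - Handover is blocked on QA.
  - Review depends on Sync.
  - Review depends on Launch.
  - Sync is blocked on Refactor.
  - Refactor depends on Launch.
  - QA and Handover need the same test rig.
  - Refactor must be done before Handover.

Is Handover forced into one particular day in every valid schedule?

Handover can be Wed (e.g. Review -> Thu; Research -> Mon; Launch -> Mon; Handover -> Wed; Refactor -> Tue; Sync -> Wed; QA -> Mon) or Thu (e.g. Handover -> Thu; Refactor -> Tue; QA -> Mon; Research -> Mon; Launch -> Mon; Sync -> Wed; Review -> Fri).

No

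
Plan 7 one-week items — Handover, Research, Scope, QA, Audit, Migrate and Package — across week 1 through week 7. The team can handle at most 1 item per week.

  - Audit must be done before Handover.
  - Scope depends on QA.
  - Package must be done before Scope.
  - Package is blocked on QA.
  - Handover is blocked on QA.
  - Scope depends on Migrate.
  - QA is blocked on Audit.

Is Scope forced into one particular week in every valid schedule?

Scope can be week 5 (e.g. Handover -> week 6, Audit -> week 1, Scope -> week 5, QA -> week 2, Migrate -> week 4, Research -> week 7, Package -> week 3) or week 6 (e.g. Migrate -> week 5; Handover -> week 3; Scope -> week 6; Audit -> week 1; QA -> week 2; Research -> week 7; Package -> week 4).

No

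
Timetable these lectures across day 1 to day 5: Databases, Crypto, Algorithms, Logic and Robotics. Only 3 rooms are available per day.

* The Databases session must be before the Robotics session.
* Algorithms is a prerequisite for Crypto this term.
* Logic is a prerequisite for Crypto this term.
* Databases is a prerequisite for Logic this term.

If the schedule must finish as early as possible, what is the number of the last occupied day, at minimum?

day 3

The precedence chain requires at least 3 distinct days.
With at most 3 per day and 5 lectures, at least 2 days are needed.
3 works (last occupied day: day 3): for example Robotics -> day 2; Databases -> day 1; Algorithms -> day 1; Logic -> day 2; Crypto -> day 3.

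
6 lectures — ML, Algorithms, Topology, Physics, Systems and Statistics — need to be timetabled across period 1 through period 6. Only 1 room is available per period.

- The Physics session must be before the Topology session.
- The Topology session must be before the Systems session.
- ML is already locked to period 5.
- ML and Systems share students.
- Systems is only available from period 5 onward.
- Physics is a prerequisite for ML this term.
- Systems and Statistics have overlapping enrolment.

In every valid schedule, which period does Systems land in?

period 6

Systems's window is period 5–period 6.
ML is fixed at period 5, and Systems can't share a period with ML.
So Systems must be period 6.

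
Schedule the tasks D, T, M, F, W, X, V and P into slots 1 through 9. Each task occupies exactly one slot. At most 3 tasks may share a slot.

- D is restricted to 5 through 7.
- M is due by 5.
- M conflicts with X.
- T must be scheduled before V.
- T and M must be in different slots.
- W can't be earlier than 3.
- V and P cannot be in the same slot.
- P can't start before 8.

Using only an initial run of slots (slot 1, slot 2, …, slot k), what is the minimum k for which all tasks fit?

The precedence chain requires at least 2 distinct slots.
With at most 3 per slot and 8 tasks, at least 3 slots are needed.
P can't be placed before 8, so the schedule must run through at least slot 8.
8 works (last occupied slot: 8): for example T -> 2; F -> 1; P -> 8; W -> 3; X -> 2; V -> 3; M -> 1; D -> 5.

8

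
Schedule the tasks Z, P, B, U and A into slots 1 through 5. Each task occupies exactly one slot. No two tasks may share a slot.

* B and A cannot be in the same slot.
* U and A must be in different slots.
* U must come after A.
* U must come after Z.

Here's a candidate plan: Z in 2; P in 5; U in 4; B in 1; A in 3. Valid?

U and A must be in different slots — holds.
No two tasks may share a slot — holds.
B and A cannot be in the same slot — holds.
U must come after A — holds.
U must come after Z — holds.

Valid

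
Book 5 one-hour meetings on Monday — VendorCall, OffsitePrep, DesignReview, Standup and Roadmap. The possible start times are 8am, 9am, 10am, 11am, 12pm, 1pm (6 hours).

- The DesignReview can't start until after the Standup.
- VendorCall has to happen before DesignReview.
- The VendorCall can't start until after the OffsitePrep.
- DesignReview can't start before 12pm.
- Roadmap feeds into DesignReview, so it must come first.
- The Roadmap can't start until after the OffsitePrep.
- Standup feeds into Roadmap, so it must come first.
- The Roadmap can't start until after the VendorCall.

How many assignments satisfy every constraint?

46

Splitting on VendorCall: it can be 9am (14), 10am (20), 11am (12). Listing each branch's schedules as (OffsitePrep, DesignReview, Standup, Roadmap):
VendorCall=9am: (8am,12pm,8am,10am) (8am,12pm,8am,11am) (8am,12pm,9am,10am) (8am,12pm,9am,11am) (8am,12pm,10am,11am) (8am,1pm,8am,10am) (8am,1pm,8am,11am) (8am,1pm,8am,12pm) (8am,1pm,9am,10am) (8am,1pm,9am,11am) (8am,1pm,9am,12pm) (8am,1pm,10am,11am) (8am,1pm,10am,12pm) (8am,1pm,11am,12pm) — 14.
VendorCall=10am: (8am,12pm,8am,11am) (8am,12pm,9am,11am) (8am,12pm,10am,11am) (8am,1pm,8am,11am) (8am,1pm,8am,12pm) (8am,1pm,9am,11am) (8am,1pm,9am,12pm) (8am,1pm,10am,11am) (8am,1pm,10am,12pm) (8am,1pm,11am,12pm) (9am,12pm,8am,11am) (9am,12pm,9am,11am) (9am,12pm,10am,11am) (9am,1pm,8am,11am) (9am,1pm,8am,12pm) (9am,1pm,9am,11am) (9am,1pm,9am,12pm) (9am,1pm,10am,11am) (9am,1pm,10am,12pm) (9am,1pm,11am,12pm) — 20.
VendorCall=11am: (8am,1pm,8am,12pm) (8am,1pm,9am,12pm) (8am,1pm,10am,12pm) (8am,1pm,11am,12pm) (9am,1pm,8am,12pm) (9am,1pm,9am,12pm) (9am,1pm,10am,12pm) (9am,1pm,11am,12pm) (10am,1pm,8am,12pm) (10am,1pm,9am,12pm) (10am,1pm,10am,12pm) (10am,1pm,11am,12pm) — 12.
Summing: 14 + 20 + 12 = 46.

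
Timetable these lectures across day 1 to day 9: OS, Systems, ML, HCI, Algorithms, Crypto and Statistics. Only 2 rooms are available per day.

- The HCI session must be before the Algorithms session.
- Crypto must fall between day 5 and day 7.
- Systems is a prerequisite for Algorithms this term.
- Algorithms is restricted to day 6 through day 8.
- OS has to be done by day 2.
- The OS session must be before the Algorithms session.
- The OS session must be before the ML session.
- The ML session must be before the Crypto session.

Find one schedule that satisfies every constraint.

OS -> day 1, ML -> day 2, Statistics -> day 3, Algorithms -> day 6, Systems -> day 1, Crypto -> day 5, HCI -> day 2

Checking: Systems(day 1) before Algorithms(day 6); HCI(day 2) before Algorithms(day 6); OS(day 1) before Algorithms(day 6); ML(day 2) before Crypto(day 5); OS(day 1) before ML(day 2); Crypto=day 5 in [day 5,day 7]; Algorithms=day 6 in [day 6,day 8]; OS=day 1 in [day 1,day 2]; max 2 per day (cap 2).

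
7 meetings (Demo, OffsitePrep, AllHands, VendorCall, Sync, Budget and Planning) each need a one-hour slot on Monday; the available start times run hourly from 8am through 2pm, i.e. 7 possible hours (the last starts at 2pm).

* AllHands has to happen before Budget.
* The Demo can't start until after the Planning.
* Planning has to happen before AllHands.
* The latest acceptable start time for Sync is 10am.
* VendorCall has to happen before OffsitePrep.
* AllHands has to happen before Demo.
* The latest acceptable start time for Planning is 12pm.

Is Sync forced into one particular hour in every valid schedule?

Sync can be 8am (e.g. Planning=8am; Sync=8am; AllHands=9am; VendorCall=8am; Budget=10am; Demo=10am; OffsitePrep=9am) or 9am (e.g. AllHands=9am, Budget=10am, VendorCall=8am, Planning=8am, Sync=9am, OffsitePrep=9am, Demo=10am).

No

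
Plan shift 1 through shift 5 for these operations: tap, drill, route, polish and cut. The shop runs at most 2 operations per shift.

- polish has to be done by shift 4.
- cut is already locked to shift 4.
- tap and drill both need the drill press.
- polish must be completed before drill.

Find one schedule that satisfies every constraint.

route -> shift 2, tap -> shift 1, polish -> shift 1, cut -> shift 4, drill -> shift 2

Checking: polish(shift 1) before drill(shift 2); tap(shift 1) != drill(shift 2); polish=shift 1 in [shift 1,shift 4]; cut=shift 4 in [shift 4,shift 4]; max 2 per shift (cap 2).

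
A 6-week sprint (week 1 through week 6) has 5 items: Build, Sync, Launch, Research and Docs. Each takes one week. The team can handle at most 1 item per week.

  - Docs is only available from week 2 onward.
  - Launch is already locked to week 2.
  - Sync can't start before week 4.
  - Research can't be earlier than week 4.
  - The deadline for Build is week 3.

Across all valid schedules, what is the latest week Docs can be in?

week 6

Docs is available from week 2.
Docs at week 6 is achievable: Build=week 1, Docs=week 6, Research=week 5, Launch=week 2, Sync=week 4.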